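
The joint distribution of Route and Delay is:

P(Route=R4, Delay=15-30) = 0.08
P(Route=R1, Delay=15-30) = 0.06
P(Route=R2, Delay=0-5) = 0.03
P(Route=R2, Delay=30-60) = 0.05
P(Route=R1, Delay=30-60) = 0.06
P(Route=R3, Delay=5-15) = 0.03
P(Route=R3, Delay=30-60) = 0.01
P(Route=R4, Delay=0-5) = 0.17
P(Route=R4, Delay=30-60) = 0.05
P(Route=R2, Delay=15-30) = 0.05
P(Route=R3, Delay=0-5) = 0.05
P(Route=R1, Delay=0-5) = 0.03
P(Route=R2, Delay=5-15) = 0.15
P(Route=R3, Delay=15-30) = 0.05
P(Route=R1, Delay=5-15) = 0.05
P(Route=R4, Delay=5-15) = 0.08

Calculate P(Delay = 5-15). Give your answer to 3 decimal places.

P(Delay=5-15) = 0.05 + 0.15 + 0.03 + 0.08 = 0.31.

0.310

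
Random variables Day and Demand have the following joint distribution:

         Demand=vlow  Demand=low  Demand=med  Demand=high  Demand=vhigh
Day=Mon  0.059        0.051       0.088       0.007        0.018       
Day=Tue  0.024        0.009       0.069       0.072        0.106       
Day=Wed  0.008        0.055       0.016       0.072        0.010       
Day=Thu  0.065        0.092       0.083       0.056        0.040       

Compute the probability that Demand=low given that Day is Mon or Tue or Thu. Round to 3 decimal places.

P(Day=Mon) = 0.059 + 0.051 + 0.088 + 0.007 + 0.018 = 0.223.
P(Day=Tue) = 0.024 + 0.009 + 0.069 + 0.072 + 0.106 = 0.280.
P(Day=Thu) = 0.065 + 0.092 + 0.083 + 0.056 + 0.040 = 0.336.
P(Day ∈ {Mon, Tue, Thu}) = 0.223 + 0.280 + 0.336 = 0.839; P(Demand=low, Day ∈ {Mon, Tue, Thu}) = 0.051 + 0.009 + 0.092 = 0.152.
P(Demand=low | Day ∈ {Mon, Tue, Thu}) = 0.152/0.839 = 0.181.

0.181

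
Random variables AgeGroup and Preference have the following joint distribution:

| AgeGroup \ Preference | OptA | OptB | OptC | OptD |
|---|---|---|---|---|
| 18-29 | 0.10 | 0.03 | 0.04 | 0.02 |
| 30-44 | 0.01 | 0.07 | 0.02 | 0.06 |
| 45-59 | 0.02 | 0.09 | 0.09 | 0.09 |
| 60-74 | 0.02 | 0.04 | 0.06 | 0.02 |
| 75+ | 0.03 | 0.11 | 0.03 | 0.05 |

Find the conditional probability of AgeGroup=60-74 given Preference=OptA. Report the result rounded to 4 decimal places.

P(Preference=OptA) = 0.10 + 0.01 + 0.02 + 0.02 + 0.03 = 0.18.
P(AgeGroup=60-74 | Preference=OptA) = 0.02/0.18 = 0.1111.

0.1111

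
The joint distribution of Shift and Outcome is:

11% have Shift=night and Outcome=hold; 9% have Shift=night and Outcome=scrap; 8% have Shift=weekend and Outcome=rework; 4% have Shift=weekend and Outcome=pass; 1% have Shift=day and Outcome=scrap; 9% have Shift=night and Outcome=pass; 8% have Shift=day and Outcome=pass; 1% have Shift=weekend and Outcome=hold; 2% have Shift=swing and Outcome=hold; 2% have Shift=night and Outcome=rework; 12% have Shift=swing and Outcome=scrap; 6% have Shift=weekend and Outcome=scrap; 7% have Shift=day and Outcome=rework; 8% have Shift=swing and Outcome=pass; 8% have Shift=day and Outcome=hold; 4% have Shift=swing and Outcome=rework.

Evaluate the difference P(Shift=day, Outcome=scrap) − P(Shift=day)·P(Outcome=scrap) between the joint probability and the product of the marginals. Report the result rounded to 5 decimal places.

-0.05720

P(Shift=day) = 0.08 + 0.07 + 0.01 + 0.08 = 0.24.
P(Outcome=scrap) = 0.01 + 0.12 + 0.09 + 0.06 = 0.28.
P(Shift=day, Outcome=scrap) − P(Shift=day)P(Outcome=scrap) = 0.01 − 0.24×0.28 = -0.05720.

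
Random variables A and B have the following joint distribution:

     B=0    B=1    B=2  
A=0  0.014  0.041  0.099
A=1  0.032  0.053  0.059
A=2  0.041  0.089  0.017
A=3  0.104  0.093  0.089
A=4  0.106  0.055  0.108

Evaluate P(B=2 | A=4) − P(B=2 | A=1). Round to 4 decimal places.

-0.0082

P(A=4) = 0.106 + 0.055 + 0.108 = 0.269; P(B=2 | A=4) = 0.108/0.269 = 0.40149.
P(A=1) = 0.032 + 0.053 + 0.059 = 0.144; P(B=2 | A=1) = 0.059/0.144 = 0.40972.
Difference = -0.0082.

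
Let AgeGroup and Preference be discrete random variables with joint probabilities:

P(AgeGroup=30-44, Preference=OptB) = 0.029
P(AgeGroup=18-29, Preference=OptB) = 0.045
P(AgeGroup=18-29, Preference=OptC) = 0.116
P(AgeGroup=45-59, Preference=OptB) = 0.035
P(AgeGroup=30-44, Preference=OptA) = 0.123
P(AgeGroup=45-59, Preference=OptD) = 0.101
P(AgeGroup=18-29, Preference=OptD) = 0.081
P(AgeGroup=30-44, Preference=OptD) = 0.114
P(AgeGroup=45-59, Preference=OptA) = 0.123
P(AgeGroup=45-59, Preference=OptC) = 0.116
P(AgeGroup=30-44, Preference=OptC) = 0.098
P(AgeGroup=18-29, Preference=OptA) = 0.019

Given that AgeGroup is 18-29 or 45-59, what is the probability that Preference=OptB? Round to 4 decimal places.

0.1258

P(AgeGroup=18-29) = 0.019 + 0.045 + 0.116 + 0.081 = 0.261.
P(AgeGroup=45-59) = 0.123 + 0.035 + 0.116 + 0.101 = 0.375.
P(AgeGroup ∈ {18-29, 45-59}) = 0.261 + 0.375 = 0.636; P(Preference=OptB, AgeGroup ∈ {18-29, 45-59}) = 0.045 + 0.035 = 0.080.
P(Preference=OptB | AgeGroup ∈ {18-29, 45-59}) = 0.080/0.636 = 0.1258.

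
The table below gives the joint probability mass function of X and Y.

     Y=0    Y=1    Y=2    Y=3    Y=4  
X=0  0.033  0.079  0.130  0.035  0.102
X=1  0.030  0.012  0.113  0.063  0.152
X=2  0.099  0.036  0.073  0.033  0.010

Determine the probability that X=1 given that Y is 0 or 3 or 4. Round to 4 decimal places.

0.4399

P(Y=0) = 0.033 + 0.030 + 0.099 = 0.162.
P(Y=3) = 0.035 + 0.063 + 0.033 = 0.131.
P(Y=4) = 0.102 + 0.152 + 0.010 = 0.264.
P(Y ∈ {0, 3, 4}) = 0.162 + 0.131 + 0.264 = 0.557; P(X=1, Y ∈ {0, 3, 4}) = 0.030 + 0.063 + 0.152 = 0.245.
P(X=1 | Y ∈ {0, 3, 4}) = 0.245/0.557 = 0.4399.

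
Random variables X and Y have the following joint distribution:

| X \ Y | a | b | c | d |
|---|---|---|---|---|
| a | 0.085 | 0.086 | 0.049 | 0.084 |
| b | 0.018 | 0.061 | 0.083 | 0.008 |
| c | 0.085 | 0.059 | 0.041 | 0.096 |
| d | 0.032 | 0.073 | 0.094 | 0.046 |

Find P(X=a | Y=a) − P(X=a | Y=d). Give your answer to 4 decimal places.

P(Y=a) = 0.085 + 0.018 + 0.085 + 0.032 = 0.220; P(X=a | Y=a) = 0.085/0.220 = 0.38636.
P(Y=d) = 0.084 + 0.008 + 0.096 + 0.046 = 0.234; P(X=a | Y=d) = 0.084/0.234 = 0.35897.
Difference = 0.0274.

0.0274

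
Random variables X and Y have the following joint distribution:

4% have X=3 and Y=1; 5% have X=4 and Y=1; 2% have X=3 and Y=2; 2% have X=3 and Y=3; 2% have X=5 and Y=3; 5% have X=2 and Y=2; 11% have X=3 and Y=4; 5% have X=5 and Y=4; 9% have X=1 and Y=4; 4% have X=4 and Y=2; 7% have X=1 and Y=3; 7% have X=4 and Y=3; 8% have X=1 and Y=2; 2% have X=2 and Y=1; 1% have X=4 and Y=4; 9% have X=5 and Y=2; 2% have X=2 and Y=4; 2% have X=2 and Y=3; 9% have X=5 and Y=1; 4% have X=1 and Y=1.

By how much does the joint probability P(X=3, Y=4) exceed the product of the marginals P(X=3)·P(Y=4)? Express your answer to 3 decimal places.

0.057

P(X=3) = 0.04 + 0.02 + 0.02 + 0.11 = 0.19.
P(Y=4) = 0.09 + 0.02 + 0.11 + 0.01 + 0.05 = 0.28.
P(X=3, Y=4) − P(X=3)P(Y=4) = 0.11 − 0.19×0.28 = 0.057.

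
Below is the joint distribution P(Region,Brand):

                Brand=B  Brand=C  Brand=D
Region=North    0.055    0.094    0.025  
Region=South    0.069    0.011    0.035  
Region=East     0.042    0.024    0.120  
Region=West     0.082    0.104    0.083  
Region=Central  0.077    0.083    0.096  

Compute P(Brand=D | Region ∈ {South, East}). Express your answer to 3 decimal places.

P(Region=South) = 0.069 + 0.011 + 0.035 = 0.115.
P(Region=East) = 0.042 + 0.024 + 0.120 = 0.186.
P(Region ∈ {South, East}) = 0.115 + 0.186 = 0.301; P(Brand=D, Region ∈ {South, East}) = 0.035 + 0.120 = 0.155.
P(Brand=D | Region ∈ {South, East}) = 0.155/0.301 = 0.515.

0.515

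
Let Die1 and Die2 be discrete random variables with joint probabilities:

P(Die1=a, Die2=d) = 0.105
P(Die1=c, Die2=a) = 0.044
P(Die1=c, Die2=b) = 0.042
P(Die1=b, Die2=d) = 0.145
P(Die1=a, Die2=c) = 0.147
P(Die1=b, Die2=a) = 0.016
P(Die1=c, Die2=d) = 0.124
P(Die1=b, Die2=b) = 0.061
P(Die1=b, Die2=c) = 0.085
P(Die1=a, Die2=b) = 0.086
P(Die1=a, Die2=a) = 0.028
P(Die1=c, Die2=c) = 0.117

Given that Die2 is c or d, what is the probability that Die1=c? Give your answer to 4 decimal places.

P(Die2=c) = 0.147 + 0.085 + 0.117 = 0.349.
P(Die2=d) = 0.105 + 0.145 + 0.124 = 0.374.
P(Die2 ∈ {c, d}) = 0.349 + 0.374 = 0.723; P(Die1=c, Die2 ∈ {c, d}) = 0.117 + 0.124 = 0.241.
P(Die1=c | Die2 ∈ {c, d}) = 0.241/0.723 = 0.3333.

0.3333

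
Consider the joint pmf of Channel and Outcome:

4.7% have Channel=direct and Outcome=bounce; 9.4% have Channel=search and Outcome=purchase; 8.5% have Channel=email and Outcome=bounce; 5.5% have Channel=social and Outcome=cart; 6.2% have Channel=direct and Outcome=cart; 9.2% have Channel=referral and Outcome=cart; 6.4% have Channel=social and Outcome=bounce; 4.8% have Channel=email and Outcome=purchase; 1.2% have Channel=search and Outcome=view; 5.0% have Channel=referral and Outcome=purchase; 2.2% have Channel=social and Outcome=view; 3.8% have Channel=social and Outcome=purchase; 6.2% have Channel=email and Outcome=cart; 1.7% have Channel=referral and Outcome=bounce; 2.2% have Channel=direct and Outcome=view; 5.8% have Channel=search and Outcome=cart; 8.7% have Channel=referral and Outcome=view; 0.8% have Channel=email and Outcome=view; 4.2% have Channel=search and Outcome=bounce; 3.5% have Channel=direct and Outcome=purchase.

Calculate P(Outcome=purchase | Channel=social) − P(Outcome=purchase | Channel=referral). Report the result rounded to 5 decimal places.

0.00904

P(Channel=social) = 0.064 + 0.022 + 0.055 + 0.038 = 0.179; P(Outcome=purchase | Channel=social) = 0.038/0.179 = 0.212291.
P(Channel=referral) = 0.017 + 0.087 + 0.092 + 0.050 = 0.246; P(Outcome=purchase | Channel=referral) = 0.050/0.246 = 0.203252.
Difference = 0.00904.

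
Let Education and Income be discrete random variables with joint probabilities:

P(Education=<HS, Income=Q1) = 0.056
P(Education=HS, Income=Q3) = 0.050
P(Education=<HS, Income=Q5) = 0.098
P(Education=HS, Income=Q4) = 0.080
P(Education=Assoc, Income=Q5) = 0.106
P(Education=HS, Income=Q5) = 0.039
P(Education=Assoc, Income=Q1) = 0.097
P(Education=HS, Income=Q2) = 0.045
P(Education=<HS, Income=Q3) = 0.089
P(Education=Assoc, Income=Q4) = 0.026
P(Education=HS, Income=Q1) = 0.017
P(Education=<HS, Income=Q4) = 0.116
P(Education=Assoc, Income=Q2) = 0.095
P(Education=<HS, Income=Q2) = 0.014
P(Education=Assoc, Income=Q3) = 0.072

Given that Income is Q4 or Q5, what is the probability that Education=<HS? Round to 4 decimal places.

P(Income=Q4) = 0.116 + 0.080 + 0.026 = 0.222.
P(Income=Q5) = 0.098 + 0.039 + 0.106 = 0.243.
P(Income ∈ {Q4, Q5}) = 0.222 + 0.243 = 0.465; P(Education=<HS, Income ∈ {Q4, Q5}) = 0.116 + 0.098 = 0.214.
P(Education=<HS | Income ∈ {Q4, Q5}) = 0.214/0.465 = 0.4602.

0.4602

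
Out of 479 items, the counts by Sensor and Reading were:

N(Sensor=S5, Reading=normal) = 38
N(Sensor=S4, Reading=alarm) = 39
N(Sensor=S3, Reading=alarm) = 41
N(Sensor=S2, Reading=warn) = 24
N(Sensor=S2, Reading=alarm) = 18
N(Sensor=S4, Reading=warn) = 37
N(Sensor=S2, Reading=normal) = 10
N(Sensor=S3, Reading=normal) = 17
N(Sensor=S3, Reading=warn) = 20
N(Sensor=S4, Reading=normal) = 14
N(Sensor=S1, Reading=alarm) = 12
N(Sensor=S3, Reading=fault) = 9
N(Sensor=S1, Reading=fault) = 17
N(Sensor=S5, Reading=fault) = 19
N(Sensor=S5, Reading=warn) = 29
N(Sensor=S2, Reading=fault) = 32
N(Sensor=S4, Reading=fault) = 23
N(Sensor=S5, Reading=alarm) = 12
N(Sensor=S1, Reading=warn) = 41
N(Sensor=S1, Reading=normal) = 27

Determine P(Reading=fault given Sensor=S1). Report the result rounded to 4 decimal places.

Total with Sensor=S1: 27 + 41 + 12 + 17 = 97.
P(Reading=fault | Sensor=S1) = 17/97 = 0.1753.

0.1753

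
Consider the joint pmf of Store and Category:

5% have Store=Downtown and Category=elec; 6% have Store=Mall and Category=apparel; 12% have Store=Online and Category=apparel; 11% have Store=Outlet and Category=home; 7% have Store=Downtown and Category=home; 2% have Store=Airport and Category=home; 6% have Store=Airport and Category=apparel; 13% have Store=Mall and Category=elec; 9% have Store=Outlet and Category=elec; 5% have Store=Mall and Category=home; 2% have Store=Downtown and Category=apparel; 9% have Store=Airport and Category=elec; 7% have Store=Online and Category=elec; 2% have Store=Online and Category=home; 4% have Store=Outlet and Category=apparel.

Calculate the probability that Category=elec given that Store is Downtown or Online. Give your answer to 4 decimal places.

0.3429

P(Store=Downtown) = 0.02 + 0.05 + 0.07 = 0.14.
P(Store=Online) = 0.12 + 0.07 + 0.02 = 0.21.
P(Store ∈ {Downtown, Online}) = 0.14 + 0.21 = 0.35; P(Category=elec, Store ∈ {Downtown, Online}) = 0.05 + 0.07 = 0.12.
P(Category=elec | Store ∈ {Downtown, Online}) = 0.12/0.35 = 0.3429.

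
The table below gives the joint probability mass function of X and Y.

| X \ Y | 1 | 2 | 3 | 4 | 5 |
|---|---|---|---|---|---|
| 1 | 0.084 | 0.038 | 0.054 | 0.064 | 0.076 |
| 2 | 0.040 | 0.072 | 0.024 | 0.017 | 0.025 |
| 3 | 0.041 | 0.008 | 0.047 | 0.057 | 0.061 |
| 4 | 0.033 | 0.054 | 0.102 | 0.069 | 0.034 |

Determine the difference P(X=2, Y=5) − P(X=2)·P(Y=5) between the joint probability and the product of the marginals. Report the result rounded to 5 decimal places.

P(X=2) = 0.040 + 0.072 + 0.024 + 0.017 + 0.025 = 0.178.
P(Y=5) = 0.076 + 0.025 + 0.061 + 0.034 = 0.196.
P(X=2, Y=5) − P(X=2)P(Y=5) = 0.025 − 0.178×0.196 = -0.00989.

-0.00989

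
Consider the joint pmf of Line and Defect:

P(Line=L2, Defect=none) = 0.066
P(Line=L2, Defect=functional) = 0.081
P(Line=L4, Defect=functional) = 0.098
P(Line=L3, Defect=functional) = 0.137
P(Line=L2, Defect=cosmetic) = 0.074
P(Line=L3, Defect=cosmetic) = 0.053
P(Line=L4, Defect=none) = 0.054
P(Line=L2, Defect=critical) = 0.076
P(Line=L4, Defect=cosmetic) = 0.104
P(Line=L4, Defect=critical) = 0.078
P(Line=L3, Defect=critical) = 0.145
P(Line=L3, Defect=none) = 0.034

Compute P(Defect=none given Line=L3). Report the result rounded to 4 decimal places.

0.0921

P(Line=L3) = 0.034 + 0.053 + 0.137 + 0.145 = 0.369.
P(Defect=none | Line=L3) = 0.034/0.369 = 0.0921.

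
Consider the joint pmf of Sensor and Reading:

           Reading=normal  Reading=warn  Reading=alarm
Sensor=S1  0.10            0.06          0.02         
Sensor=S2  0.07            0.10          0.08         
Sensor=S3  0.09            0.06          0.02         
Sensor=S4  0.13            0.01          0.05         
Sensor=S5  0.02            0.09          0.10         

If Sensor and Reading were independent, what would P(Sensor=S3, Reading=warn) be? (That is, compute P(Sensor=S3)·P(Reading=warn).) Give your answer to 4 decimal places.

P(Sensor=S3) = 0.09 + 0.06 + 0.02 = 0.17.
P(Reading=warn) = 0.06 + 0.10 + 0.06 + 0.01 + 0.09 = 0.32.
Product: 0.17 × 0.32 = 0.0544.

0.0544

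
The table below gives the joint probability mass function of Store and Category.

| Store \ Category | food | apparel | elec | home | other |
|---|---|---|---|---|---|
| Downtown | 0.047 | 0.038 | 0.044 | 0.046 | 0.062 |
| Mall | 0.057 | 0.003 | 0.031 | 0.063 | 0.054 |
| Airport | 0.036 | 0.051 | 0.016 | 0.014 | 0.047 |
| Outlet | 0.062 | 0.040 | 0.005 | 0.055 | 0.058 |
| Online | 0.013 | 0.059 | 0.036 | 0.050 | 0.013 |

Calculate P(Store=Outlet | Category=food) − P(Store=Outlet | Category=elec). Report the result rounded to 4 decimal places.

0.2505

P(Category=food) = 0.047 + 0.057 + 0.036 + 0.062 + 0.013 = 0.215; P(Store=Outlet | Category=food) = 0.062/0.215 = 0.28837.
P(Category=elec) = 0.044 + 0.031 + 0.016 + 0.005 + 0.036 = 0.132; P(Store=Outlet | Category=elec) = 0.005/0.132 = 0.03788.
Difference = 0.2505.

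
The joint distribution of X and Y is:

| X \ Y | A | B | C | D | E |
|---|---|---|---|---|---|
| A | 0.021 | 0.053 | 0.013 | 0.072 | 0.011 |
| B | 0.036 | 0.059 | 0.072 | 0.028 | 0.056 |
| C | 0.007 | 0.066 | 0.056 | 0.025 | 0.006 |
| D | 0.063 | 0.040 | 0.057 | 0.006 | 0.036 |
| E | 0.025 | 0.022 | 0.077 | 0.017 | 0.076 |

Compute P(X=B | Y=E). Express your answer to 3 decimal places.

0.303

P(Y=E) = 0.011 + 0.056 + 0.006 + 0.036 + 0.076 = 0.185.
P(X=B | Y=E) = 0.056/0.185 = 0.303.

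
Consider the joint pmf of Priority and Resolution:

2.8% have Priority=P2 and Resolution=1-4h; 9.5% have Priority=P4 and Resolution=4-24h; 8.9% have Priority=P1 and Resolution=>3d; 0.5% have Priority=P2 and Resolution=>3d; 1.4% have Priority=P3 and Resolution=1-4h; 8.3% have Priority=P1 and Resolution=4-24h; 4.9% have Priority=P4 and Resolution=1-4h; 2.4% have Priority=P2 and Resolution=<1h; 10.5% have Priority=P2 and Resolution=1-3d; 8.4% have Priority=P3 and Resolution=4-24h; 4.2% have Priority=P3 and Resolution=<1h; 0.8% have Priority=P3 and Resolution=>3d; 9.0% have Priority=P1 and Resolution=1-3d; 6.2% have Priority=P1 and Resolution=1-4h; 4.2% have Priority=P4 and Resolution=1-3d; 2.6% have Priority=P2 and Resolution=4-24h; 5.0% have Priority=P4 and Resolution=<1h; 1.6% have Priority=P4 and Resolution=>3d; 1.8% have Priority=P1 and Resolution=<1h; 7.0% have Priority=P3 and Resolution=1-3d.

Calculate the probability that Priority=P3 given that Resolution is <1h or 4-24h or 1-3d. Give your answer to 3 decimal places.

0.269

P(Resolution=<1h) = 0.018 + 0.024 + 0.042 + 0.050 = 0.134.
P(Resolution=4-24h) = 0.083 + 0.026 + 0.084 + 0.095 = 0.288.
P(Resolution=1-3d) = 0.090 + 0.105 + 0.070 + 0.042 = 0.307.
P(Resolution ∈ {<1h, 4-24h, 1-3d}) = 0.134 + 0.288 + 0.307 = 0.729; P(Priority=P3, Resolution ∈ {<1h, 4-24h, 1-3d}) = 0.042 + 0.084 + 0.070 = 0.196.
P(Priority=P3 | Resolution ∈ {<1h, 4-24h, 1-3d}) = 0.196/0.729 = 0.269.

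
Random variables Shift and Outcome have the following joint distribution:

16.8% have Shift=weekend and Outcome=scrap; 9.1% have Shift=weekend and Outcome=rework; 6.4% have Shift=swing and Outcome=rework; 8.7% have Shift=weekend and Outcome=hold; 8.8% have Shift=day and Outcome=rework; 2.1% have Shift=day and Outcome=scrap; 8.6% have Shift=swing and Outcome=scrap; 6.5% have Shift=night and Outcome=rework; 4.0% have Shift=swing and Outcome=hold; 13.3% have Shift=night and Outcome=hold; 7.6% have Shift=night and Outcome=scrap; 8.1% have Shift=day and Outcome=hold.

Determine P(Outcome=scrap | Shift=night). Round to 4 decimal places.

P(Shift=night) = 0.065 + 0.076 + 0.133 = 0.274.
P(Outcome=scrap | Shift=night) = 0.076/0.274 = 0.2774.

0.2774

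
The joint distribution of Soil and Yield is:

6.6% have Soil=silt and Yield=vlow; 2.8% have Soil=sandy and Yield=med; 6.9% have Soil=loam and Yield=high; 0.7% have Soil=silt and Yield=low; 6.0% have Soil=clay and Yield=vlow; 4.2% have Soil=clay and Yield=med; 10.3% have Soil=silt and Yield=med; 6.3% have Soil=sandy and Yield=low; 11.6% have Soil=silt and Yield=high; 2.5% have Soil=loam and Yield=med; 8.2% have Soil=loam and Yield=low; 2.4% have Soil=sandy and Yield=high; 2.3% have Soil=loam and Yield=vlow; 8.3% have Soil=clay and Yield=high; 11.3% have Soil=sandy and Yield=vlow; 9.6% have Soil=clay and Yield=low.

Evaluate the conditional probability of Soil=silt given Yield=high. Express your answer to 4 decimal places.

0.3973

P(Yield=high) = 0.024 + 0.069 + 0.083 + 0.116 = 0.292.
P(Soil=silt | Yield=high) = 0.116/0.292 = 0.3973.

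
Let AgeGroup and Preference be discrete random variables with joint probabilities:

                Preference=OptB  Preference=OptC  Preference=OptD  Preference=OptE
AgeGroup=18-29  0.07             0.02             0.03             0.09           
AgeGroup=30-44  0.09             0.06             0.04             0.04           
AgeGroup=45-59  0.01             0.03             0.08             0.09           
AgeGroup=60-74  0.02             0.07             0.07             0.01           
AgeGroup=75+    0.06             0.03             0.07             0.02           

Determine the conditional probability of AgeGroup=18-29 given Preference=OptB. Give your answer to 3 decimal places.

P(Preference=OptB) = 0.07 + 0.09 + 0.01 + 0.02 + 0.06 = 0.25.
P(AgeGroup=18-29 | Preference=OptB) = 0.07/0.25 = 0.280.

0.280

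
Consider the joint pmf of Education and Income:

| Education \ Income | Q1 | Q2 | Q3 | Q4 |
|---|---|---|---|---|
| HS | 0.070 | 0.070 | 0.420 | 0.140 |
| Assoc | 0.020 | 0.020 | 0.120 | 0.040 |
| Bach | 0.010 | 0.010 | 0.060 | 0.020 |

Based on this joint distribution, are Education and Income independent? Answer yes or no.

yes

Every cell satisfies P(Education,Income) = P(Education)·P(Income). For instance P(Education=HS) = 0.700, P(Income=Q1) = 0.100, and 0.700×0.100 = 0.070 matches the joint entry. So Education and Income are independent.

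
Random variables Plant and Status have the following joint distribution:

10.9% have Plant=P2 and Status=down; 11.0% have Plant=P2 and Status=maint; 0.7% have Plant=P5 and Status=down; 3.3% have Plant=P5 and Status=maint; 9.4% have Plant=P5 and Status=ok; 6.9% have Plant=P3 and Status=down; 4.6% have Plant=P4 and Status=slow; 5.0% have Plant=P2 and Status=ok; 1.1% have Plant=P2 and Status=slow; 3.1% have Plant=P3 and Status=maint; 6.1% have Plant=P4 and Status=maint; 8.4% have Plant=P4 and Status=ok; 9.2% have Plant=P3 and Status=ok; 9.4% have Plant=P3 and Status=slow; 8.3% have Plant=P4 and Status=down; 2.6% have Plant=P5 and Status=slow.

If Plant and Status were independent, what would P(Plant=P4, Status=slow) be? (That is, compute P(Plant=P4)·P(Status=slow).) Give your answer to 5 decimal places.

P(Plant=P4) = 0.084 + 0.046 + 0.083 + 0.061 = 0.274.
P(Status=slow) = 0.011 + 0.094 + 0.046 + 0.026 = 0.177.
Product: 0.274 × 0.177 = 0.04850.

0.04850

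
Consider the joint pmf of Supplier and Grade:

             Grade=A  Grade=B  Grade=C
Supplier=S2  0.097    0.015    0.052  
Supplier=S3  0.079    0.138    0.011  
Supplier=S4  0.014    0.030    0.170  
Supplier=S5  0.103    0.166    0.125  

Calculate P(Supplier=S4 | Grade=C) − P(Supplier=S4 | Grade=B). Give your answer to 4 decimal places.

P(Grade=C) = 0.052 + 0.011 + 0.170 + 0.125 = 0.358; P(Supplier=S4 | Grade=C) = 0.170/0.358 = 0.47486.
P(Grade=B) = 0.015 + 0.138 + 0.030 + 0.166 = 0.349; P(Supplier=S4 | Grade=B) = 0.030/0.349 = 0.08596.
Difference = 0.3889.

0.3889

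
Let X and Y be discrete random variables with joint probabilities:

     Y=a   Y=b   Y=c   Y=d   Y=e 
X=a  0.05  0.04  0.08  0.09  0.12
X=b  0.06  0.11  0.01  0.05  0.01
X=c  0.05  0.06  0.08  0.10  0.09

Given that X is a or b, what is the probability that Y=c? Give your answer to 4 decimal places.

0.1452

P(X=a) = 0.05 + 0.04 + 0.08 + 0.09 + 0.12 = 0.38.
P(X=b) = 0.06 + 0.11 + 0.01 + 0.05 + 0.01 = 0.24.
P(X ∈ {a, b}) = 0.38 + 0.24 = 0.62; P(Y=c, X ∈ {a, b}) = 0.08 + 0.01 = 0.09.
P(Y=c | X ∈ {a, b}) = 0.09/0.62 = 0.1452.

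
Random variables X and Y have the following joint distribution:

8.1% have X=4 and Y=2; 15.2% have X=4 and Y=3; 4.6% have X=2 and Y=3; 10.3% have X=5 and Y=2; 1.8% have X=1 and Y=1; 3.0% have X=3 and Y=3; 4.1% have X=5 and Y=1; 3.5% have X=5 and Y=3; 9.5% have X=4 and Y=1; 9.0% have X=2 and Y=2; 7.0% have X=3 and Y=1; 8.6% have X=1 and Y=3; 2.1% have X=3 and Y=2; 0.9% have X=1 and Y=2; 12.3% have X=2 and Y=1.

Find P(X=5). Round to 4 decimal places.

P(X=5) = 0.041 + 0.103 + 0.035 = 0.179.

0.1790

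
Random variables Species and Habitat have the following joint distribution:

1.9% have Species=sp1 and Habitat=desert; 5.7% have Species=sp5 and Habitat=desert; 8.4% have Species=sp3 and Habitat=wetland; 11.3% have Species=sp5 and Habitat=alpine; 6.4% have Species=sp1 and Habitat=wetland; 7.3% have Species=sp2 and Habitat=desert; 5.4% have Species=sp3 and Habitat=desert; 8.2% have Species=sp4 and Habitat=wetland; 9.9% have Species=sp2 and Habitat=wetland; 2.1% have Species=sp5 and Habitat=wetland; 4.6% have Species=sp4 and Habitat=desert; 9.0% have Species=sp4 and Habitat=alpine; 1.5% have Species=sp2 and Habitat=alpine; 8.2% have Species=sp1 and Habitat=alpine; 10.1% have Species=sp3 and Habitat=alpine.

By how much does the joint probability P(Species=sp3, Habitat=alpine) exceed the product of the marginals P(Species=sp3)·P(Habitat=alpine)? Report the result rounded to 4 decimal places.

0.0052

P(Species=sp3) = 0.084 + 0.054 + 0.101 = 0.239.
P(Habitat=alpine) = 0.082 + 0.015 + 0.101 + 0.090 + 0.113 = 0.401.
P(Species=sp3, Habitat=alpine) − P(Species=sp3)P(Habitat=alpine) = 0.101 − 0.239×0.401 = 0.0052.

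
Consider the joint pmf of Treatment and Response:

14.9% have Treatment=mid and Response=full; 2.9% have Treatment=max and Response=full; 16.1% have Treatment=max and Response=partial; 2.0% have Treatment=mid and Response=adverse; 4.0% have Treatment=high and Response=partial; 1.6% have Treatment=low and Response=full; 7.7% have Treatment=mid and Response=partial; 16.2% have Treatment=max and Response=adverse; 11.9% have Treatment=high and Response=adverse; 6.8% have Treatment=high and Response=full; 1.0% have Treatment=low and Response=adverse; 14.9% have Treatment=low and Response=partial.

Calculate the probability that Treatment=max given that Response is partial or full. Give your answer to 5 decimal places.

0.27576

P(Response=partial) = 0.149 + 0.077 + 0.040 + 0.161 = 0.427.
P(Response=full) = 0.016 + 0.149 + 0.068 + 0.029 = 0.262.
P(Response ∈ {partial, full}) = 0.427 + 0.262 = 0.689; P(Treatment=max, Response ∈ {partial, full}) = 0.161 + 0.029 = 0.190.
P(Treatment=max | Response ∈ {partial, full}) = 0.190/0.689 = 0.27576.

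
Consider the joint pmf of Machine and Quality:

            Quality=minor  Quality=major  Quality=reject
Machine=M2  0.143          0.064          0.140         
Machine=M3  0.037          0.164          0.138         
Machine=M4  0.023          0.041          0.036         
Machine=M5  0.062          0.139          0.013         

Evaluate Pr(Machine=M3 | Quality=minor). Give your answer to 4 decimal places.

P(Quality=minor) = 0.143 + 0.037 + 0.023 + 0.062 = 0.265.
P(Machine=M3 | Quality=minor) = 0.037/0.265 = 0.1396.

0.1396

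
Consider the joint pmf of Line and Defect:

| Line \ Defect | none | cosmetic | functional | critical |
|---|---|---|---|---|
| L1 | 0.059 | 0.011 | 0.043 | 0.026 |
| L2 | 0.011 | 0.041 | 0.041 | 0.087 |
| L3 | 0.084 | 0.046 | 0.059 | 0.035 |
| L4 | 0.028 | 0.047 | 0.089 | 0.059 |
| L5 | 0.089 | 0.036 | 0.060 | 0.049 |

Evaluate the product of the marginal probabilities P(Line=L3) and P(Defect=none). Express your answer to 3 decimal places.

0.061

P(Line=L3) = 0.084 + 0.046 + 0.059 + 0.035 = 0.224.
P(Defect=none) = 0.059 + 0.011 + 0.084 + 0.028 + 0.089 = 0.271.
Product: 0.224 × 0.271 = 0.061.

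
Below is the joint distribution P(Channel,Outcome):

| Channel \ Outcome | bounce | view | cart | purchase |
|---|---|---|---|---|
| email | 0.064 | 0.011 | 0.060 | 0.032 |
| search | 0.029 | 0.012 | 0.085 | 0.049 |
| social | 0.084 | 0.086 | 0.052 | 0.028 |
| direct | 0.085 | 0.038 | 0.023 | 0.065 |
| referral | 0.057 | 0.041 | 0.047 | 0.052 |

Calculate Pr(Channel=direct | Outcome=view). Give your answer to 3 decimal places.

P(Outcome=view) = 0.011 + 0.012 + 0.086 + 0.038 + 0.041 = 0.188.
P(Channel=direct | Outcome=view) = 0.038/0.188 = 0.202.

0.202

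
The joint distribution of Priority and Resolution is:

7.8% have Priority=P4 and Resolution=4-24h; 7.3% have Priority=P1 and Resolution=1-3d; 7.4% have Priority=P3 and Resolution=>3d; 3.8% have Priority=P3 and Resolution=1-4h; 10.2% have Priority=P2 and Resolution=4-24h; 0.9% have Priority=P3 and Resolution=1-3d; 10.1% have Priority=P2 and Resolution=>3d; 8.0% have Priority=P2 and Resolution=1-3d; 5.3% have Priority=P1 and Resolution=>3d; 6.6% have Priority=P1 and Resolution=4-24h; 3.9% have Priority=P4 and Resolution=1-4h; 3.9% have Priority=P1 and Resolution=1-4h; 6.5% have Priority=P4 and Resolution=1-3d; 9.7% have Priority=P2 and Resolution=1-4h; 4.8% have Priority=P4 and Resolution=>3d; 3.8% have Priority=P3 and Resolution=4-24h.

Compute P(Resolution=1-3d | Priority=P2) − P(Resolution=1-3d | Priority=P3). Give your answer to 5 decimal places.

P(Priority=P2) = 0.097 + 0.102 + 0.080 + 0.101 = 0.380; P(Resolution=1-3d | Priority=P2) = 0.080/0.380 = 0.210526.
P(Priority=P3) = 0.038 + 0.038 + 0.009 + 0.074 = 0.159; P(Resolution=1-3d | Priority=P3) = 0.009/0.159 = 0.056604.
Difference = 0.15392.

0.15392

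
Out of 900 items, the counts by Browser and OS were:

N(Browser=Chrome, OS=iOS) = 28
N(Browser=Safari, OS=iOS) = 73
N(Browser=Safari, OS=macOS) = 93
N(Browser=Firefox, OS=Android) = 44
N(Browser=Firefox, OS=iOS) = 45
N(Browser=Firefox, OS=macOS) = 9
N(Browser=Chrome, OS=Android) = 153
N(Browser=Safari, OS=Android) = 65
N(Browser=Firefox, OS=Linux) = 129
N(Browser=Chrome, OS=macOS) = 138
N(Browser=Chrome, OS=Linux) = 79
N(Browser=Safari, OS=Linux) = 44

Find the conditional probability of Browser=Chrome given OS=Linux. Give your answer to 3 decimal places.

0.313

Total with OS=Linux: 79 + 129 + 44 = 252.
P(Browser=Chrome | OS=Linux) = 79/252 = 0.313.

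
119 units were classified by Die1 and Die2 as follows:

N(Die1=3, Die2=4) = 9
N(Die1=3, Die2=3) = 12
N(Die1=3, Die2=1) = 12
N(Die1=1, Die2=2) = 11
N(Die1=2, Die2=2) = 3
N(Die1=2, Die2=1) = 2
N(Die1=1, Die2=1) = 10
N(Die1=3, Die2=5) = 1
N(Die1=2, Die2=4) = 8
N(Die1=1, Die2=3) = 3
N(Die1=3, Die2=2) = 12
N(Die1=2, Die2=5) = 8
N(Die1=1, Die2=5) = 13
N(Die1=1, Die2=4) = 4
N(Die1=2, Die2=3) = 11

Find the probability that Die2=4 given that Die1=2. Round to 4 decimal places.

Total with Die1=2: 2 + 3 + 11 + 8 + 8 = 32.
P(Die2=4 | Die1=2) = 8/32 = 0.2500.

0.2500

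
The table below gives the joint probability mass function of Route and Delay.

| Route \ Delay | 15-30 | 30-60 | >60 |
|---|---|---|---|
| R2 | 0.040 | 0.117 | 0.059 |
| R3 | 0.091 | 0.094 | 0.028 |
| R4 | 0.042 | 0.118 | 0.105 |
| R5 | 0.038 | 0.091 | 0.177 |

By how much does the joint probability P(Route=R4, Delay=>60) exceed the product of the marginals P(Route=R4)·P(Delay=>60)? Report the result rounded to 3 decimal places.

0.007

P(Route=R4) = 0.042 + 0.118 + 0.105 = 0.265.
P(Delay=>60) = 0.059 + 0.028 + 0.105 + 0.177 = 0.369.
P(Route=R4, Delay=>60) − P(Route=R4)P(Delay=>60) = 0.105 − 0.265×0.369 = 0.007.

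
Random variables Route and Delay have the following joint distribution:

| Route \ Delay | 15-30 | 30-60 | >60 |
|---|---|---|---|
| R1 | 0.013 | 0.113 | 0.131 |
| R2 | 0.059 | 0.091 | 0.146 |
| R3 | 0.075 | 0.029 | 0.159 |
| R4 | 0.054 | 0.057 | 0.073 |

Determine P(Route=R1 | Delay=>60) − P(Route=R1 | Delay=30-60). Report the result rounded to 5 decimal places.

-0.13229

P(Delay=>60) = 0.131 + 0.146 + 0.159 + 0.073 = 0.509; P(Route=R1 | Delay=>60) = 0.131/0.509 = 0.257367.
P(Delay=30-60) = 0.113 + 0.091 + 0.029 + 0.057 = 0.290; P(Route=R1 | Delay=30-60) = 0.113/0.290 = 0.389655.
Difference = -0.13229.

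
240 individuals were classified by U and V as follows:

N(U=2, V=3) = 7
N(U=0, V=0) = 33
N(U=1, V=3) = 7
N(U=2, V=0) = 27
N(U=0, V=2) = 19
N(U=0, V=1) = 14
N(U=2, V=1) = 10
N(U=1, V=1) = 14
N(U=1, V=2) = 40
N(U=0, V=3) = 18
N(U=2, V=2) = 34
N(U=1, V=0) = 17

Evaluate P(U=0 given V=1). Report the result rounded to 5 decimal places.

0.36842

Total with V=1: 14 + 14 + 10 = 38.
P(U=0 | V=1) = 14/38 = 0.36842.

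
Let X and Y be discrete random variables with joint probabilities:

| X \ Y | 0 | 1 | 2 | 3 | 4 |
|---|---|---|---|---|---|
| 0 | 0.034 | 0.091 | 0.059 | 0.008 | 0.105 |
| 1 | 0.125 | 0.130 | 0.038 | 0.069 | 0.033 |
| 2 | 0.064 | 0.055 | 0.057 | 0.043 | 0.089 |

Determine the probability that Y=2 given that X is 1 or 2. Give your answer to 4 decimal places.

0.1351

P(X=1) = 0.125 + 0.130 + 0.038 + 0.069 + 0.033 = 0.395.
P(X=2) = 0.064 + 0.055 + 0.057 + 0.043 + 0.089 = 0.308.
P(X ∈ {1, 2}) = 0.395 + 0.308 = 0.703; P(Y=2, X ∈ {1, 2}) = 0.038 + 0.057 = 0.095.
P(Y=2 | X ∈ {1, 2}) = 0.095/0.703 = 0.1351.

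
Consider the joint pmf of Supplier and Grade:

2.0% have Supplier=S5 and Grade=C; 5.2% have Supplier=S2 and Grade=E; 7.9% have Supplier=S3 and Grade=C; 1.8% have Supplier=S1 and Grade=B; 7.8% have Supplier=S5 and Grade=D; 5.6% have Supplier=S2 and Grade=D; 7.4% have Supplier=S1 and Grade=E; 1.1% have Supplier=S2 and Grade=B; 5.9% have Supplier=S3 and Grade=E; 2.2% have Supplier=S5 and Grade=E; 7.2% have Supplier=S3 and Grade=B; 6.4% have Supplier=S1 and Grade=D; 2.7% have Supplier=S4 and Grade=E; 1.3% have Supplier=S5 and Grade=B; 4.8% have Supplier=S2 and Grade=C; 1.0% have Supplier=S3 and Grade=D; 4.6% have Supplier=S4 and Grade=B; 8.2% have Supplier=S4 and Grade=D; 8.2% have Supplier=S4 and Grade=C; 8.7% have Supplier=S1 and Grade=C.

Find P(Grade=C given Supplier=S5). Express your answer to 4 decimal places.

0.1504

P(Supplier=S5) = 0.013 + 0.020 + 0.078 + 0.022 = 0.133.
P(Grade=C | Supplier=S5) = 0.020/0.133 = 0.1504.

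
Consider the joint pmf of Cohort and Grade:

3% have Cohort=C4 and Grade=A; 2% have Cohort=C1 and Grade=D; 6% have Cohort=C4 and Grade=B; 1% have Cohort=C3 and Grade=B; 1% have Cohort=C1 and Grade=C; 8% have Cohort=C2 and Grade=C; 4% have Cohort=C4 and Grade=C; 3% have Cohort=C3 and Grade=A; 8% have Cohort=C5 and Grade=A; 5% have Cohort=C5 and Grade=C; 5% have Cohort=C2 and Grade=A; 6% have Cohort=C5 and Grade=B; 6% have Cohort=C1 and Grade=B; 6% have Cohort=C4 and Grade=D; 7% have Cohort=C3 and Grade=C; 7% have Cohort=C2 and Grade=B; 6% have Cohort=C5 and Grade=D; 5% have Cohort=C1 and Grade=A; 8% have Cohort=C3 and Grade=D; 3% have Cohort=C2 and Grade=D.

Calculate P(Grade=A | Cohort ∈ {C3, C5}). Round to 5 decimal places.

P(Cohort=C3) = 0.03 + 0.01 + 0.07 + 0.08 = 0.19.
P(Cohort=C5) = 0.08 + 0.06 + 0.05 + 0.06 = 0.25.
P(Cohort ∈ {C3, C5}) = 0.19 + 0.25 = 0.44; P(Grade=A, Cohort ∈ {C3, C5}) = 0.03 + 0.08 = 0.11.
P(Grade=A | Cohort ∈ {C3, C5}) = 0.11/0.44 = 0.25000.

0.25000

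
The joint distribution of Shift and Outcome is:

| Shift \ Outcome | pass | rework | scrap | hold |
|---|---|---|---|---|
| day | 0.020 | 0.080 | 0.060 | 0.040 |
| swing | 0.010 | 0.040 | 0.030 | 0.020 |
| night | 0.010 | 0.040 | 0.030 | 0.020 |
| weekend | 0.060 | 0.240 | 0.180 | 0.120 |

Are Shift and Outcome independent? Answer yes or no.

yes

Every cell satisfies P(Shift,Outcome) = P(Shift)·P(Outcome). For instance P(Shift=night) = 0.100, P(Outcome=hold) = 0.200, and 0.100×0.200 = 0.020 matches the joint entry. So Shift and Outcome are independent.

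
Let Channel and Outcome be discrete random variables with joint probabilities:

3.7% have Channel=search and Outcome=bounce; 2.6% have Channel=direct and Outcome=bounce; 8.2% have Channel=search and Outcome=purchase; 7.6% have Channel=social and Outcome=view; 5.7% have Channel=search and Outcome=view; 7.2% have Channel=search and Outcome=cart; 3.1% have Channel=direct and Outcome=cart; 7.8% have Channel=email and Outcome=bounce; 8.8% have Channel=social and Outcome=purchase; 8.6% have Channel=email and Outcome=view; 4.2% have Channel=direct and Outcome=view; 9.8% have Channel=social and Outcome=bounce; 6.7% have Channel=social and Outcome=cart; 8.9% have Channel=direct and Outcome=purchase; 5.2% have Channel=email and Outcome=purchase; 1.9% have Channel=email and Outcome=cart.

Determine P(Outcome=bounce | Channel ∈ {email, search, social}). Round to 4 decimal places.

P(Channel=email) = 0.078 + 0.086 + 0.019 + 0.052 = 0.235.
P(Channel=search) = 0.037 + 0.057 + 0.072 + 0.082 = 0.248.
P(Channel=social) = 0.098 + 0.076 + 0.067 + 0.088 = 0.329.
P(Channel ∈ {email, search, social}) = 0.235 + 0.248 + 0.329 = 0.812; P(Outcome=bounce, Channel ∈ {email, search, social}) = 0.078 + 0.037 + 0.098 = 0.213.
P(Outcome=bounce | Channel ∈ {email, search, social}) = 0.213/0.812 = 0.2623.

0.2623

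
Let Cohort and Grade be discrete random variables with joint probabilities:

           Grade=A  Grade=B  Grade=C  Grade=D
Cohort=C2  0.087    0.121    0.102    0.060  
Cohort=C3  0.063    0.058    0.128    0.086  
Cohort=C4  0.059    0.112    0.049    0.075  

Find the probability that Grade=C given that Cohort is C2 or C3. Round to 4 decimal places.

0.3262

P(Cohort=C2) = 0.087 + 0.121 + 0.102 + 0.060 = 0.370.
P(Cohort=C3) = 0.063 + 0.058 + 0.128 + 0.086 = 0.335.
P(Cohort ∈ {C2, C3}) = 0.370 + 0.335 = 0.705; P(Grade=C, Cohort ∈ {C2, C3}) = 0.102 + 0.128 = 0.230.
P(Grade=C | Cohort ∈ {C2, C3}) = 0.230/0.705 = 0.3262.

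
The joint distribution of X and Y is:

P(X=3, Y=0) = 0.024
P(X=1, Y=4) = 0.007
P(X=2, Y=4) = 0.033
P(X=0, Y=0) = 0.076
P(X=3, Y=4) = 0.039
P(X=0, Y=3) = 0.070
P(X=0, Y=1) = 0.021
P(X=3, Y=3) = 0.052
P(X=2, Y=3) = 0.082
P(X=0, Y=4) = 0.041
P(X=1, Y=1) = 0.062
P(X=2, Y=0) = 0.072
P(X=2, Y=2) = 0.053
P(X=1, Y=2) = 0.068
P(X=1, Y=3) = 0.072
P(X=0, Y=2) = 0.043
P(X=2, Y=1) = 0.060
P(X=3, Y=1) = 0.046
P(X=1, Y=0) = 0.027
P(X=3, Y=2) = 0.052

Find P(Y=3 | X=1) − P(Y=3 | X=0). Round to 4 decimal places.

P(X=1) = 0.027 + 0.062 + 0.068 + 0.072 + 0.007 = 0.236; P(Y=3 | X=1) = 0.072/0.236 = 0.30508.
P(X=0) = 0.076 + 0.021 + 0.043 + 0.070 + 0.041 = 0.251; P(Y=3 | X=0) = 0.070/0.251 = 0.27888.
Difference = 0.0262.

0.0262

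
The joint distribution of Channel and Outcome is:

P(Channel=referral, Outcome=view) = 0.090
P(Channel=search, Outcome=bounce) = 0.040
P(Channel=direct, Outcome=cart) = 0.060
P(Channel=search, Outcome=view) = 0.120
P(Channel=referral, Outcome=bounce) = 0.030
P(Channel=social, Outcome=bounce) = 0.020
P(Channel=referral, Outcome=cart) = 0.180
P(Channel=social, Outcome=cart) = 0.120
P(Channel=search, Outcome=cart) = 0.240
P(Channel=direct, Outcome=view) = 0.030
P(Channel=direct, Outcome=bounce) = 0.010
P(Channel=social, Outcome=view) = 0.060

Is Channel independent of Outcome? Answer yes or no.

yes

Every cell satisfies P(Channel,Outcome) = P(Channel)·P(Outcome). For instance P(Channel=direct) = 0.100, P(Outcome=bounce) = 0.100, and 0.100×0.100 = 0.010 matches the joint entry. So Channel and Outcome are independent.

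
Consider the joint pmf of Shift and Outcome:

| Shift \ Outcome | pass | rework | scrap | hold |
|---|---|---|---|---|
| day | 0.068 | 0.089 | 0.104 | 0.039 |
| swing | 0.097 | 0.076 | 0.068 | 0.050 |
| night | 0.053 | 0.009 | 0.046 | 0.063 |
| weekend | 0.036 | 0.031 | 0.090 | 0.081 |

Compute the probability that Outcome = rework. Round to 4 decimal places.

0.2050

P(Outcome=rework) = 0.089 + 0.076 + 0.009 + 0.031 = 0.205.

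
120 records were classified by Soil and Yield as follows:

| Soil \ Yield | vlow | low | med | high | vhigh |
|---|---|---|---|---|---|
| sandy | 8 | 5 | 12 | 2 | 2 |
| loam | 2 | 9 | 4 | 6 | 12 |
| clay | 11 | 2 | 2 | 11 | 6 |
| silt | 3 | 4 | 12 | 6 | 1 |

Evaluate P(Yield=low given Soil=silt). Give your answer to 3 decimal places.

0.154

Total with Soil=silt: 3 + 4 + 12 + 6 + 1 = 26.
P(Yield=low | Soil=silt) = 4/26 = 0.154.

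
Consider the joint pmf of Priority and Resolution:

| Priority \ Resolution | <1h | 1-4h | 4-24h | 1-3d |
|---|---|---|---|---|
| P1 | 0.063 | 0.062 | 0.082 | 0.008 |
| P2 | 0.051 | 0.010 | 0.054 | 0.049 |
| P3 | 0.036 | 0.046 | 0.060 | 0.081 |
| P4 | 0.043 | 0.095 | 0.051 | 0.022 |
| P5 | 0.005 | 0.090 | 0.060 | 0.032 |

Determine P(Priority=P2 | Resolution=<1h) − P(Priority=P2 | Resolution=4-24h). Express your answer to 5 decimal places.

P(Resolution=<1h) = 0.063 + 0.051 + 0.036 + 0.043 + 0.005 = 0.198; P(Priority=P2 | Resolution=<1h) = 0.051/0.198 = 0.257576.
P(Resolution=4-24h) = 0.082 + 0.054 + 0.060 + 0.051 + 0.060 = 0.307; P(Priority=P2 | Resolution=4-24h) = 0.054/0.307 = 0.175896.
Difference = 0.08168.

0.08168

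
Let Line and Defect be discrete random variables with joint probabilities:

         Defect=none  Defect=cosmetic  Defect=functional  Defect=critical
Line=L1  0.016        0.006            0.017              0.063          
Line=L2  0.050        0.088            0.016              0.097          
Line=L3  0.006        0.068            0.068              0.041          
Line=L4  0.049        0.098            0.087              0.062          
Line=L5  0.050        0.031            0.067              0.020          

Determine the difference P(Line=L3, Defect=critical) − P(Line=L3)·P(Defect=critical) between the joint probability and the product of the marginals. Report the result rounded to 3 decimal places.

P(Line=L3) = 0.006 + 0.068 + 0.068 + 0.041 = 0.183.
P(Defect=critical) = 0.063 + 0.097 + 0.041 + 0.062 + 0.020 = 0.283.
P(Line=L3, Defect=critical) − P(Line=L3)P(Defect=critical) = 0.041 − 0.183×0.283 = -0.011.

-0.011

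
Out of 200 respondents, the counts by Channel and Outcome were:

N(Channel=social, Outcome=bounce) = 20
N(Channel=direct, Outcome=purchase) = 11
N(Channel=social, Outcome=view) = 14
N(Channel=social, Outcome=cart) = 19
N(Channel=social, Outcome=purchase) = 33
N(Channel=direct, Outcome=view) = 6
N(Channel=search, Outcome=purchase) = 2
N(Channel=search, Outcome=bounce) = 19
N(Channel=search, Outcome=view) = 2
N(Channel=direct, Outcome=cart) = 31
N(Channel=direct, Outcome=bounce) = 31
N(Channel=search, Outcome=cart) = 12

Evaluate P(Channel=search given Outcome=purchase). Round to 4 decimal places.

0.0435

Total with Outcome=purchase: 2 + 33 + 11 = 46.
P(Channel=search | Outcome=purchase) = 2/46 = 0.0435.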